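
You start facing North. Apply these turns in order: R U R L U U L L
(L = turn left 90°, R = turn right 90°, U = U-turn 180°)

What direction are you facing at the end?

Start: North
  R (right (90° clockwise)) -> East
  U (U-turn (180°)) -> West
  R (right (90° clockwise)) -> North
  L (left (90° counter-clockwise)) -> West
  U (U-turn (180°)) -> East
  U (U-turn (180°)) -> West
  L (left (90° counter-clockwise)) -> South
  L (left (90° counter-clockwise)) -> East
Final: East

Answer: Final heading: East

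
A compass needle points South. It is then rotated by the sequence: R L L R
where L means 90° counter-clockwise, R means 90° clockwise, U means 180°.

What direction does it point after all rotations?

Start: South
  R (right (90° clockwise)) -> West
  L (left (90° counter-clockwise)) -> South
  L (left (90° counter-clockwise)) -> East
  R (right (90° clockwise)) -> South
Final: South

Answer: Final heading: South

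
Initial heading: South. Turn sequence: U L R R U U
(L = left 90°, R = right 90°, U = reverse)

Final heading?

Start: South
  U (U-turn (180°)) -> North
  L (left (90° counter-clockwise)) -> West
  R (right (90° clockwise)) -> North
  R (right (90° clockwise)) -> East
  U (U-turn (180°)) -> West
  U (U-turn (180°)) -> East
Final: East

Answer: Final heading: East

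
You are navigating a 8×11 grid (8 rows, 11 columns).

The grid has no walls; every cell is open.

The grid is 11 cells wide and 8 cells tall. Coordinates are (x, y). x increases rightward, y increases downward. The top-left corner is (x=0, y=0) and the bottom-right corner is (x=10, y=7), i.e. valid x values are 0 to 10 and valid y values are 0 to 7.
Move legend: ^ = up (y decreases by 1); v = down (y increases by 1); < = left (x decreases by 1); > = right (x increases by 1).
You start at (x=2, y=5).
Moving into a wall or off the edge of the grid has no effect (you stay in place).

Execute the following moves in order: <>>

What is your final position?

Answer: Final position: (x=3, y=5)

Derivation:
Start: (x=2, y=5)
  < (left): (x=2, y=5) -> (x=1, y=5)
  > (right): (x=1, y=5) -> (x=2, y=5)
  > (right): (x=2, y=5) -> (x=3, y=5)
Final: (x=3, y=5)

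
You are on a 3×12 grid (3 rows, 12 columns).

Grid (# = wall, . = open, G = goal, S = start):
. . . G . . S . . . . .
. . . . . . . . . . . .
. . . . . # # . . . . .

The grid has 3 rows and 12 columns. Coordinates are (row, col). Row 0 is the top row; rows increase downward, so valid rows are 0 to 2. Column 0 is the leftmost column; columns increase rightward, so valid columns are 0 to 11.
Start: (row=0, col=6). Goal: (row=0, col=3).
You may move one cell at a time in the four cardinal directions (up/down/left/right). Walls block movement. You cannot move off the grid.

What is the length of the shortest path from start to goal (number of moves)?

BFS from (row=0, col=6) until reaching (row=0, col=3):
  Distance 0: (row=0, col=6)
  Distance 1: (row=0, col=5), (row=0, col=7), (row=1, col=6)
  Distance 2: (row=0, col=4), (row=0, col=8), (row=1, col=5), (row=1, col=7)
  Distance 3: (row=0, col=3), (row=0, col=9), (row=1, col=4), (row=1, col=8), (row=2, col=7)  <- goal reached here
One shortest path (3 moves): (row=0, col=6) -> (row=0, col=5) -> (row=0, col=4) -> (row=0, col=3)

Answer: Shortest path length: 3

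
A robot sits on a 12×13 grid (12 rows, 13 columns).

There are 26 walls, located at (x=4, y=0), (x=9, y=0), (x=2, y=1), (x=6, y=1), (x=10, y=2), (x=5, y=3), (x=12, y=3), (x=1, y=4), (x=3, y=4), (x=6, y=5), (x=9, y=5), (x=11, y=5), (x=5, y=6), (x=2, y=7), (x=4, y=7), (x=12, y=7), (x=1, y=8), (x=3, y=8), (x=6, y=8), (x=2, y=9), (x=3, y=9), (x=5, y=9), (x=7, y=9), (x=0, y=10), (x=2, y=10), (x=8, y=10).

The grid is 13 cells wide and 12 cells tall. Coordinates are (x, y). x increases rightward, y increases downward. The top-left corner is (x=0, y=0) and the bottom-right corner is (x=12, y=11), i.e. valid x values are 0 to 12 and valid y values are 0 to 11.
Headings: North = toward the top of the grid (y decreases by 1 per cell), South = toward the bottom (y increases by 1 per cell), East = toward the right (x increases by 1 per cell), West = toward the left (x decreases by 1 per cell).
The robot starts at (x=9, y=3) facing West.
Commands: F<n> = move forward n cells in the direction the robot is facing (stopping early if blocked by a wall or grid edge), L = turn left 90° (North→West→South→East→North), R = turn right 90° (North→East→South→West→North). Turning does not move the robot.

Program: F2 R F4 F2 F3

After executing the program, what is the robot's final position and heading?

Answer: Final position: (x=7, y=0), facing North

Derivation:
Start: (x=9, y=3), facing West
  F2: move forward 2, now at (x=7, y=3)
  R: turn right, now facing North
  F4: move forward 3/4 (blocked), now at (x=7, y=0)
  F2: move forward 0/2 (blocked), now at (x=7, y=0)
  F3: move forward 0/3 (blocked), now at (x=7, y=0)
Final: (x=7, y=0), facing North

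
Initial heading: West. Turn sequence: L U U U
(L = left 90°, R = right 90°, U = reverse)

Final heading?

Start: West
  L (left (90° counter-clockwise)) -> South
  U (U-turn (180°)) -> North
  U (U-turn (180°)) -> South
  U (U-turn (180°)) -> North
Final: North

Answer: Final heading: North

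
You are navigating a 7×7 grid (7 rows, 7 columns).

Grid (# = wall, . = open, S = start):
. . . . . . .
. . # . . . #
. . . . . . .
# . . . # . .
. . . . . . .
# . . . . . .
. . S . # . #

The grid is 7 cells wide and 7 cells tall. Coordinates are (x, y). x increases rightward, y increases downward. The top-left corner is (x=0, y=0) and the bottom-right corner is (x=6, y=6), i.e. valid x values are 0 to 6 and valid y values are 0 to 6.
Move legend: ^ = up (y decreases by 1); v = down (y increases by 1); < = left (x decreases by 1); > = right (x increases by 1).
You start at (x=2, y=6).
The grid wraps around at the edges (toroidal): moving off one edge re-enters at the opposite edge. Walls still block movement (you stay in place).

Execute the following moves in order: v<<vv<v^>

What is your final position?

Start: (x=2, y=6)
  v (down): (x=2, y=6) -> (x=2, y=0)
  < (left): (x=2, y=0) -> (x=1, y=0)
  < (left): (x=1, y=0) -> (x=0, y=0)
  v (down): (x=0, y=0) -> (x=0, y=1)
  v (down): (x=0, y=1) -> (x=0, y=2)
  < (left): (x=0, y=2) -> (x=6, y=2)
  v (down): (x=6, y=2) -> (x=6, y=3)
  ^ (up): (x=6, y=3) -> (x=6, y=2)
  > (right): (x=6, y=2) -> (x=0, y=2)
Final: (x=0, y=2)

Answer: Final position: (x=0, y=2)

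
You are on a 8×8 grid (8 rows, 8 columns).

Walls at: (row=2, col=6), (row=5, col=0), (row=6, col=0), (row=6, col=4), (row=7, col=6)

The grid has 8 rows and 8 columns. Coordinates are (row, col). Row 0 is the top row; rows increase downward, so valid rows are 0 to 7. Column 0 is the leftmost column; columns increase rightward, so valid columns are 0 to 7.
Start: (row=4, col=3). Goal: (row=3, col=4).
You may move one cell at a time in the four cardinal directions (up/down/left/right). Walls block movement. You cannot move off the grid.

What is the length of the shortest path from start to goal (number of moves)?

BFS from (row=4, col=3) until reaching (row=3, col=4):
  Distance 0: (row=4, col=3)
  Distance 1: (row=3, col=3), (row=4, col=2), (row=4, col=4), (row=5, col=3)
  Distance 2: (row=2, col=3), (row=3, col=2), (row=3, col=4), (row=4, col=1), (row=4, col=5), (row=5, col=2), (row=5, col=4), (row=6, col=3)  <- goal reached here
One shortest path (2 moves): (row=4, col=3) -> (row=4, col=4) -> (row=3, col=4)

Answer: Shortest path length: 2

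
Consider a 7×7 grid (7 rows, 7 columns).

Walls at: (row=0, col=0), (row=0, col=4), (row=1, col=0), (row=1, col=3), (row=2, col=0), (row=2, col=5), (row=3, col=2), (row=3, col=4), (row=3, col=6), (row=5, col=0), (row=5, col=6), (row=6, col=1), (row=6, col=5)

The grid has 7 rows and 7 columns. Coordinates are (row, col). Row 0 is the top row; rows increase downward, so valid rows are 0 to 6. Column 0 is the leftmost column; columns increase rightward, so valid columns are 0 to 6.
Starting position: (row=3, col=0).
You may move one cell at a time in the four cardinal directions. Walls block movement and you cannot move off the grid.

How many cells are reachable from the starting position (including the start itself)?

BFS flood-fill from (row=3, col=0):
  Distance 0: (row=3, col=0)
  Distance 1: (row=3, col=1), (row=4, col=0)
  Distance 2: (row=2, col=1), (row=4, col=1)
  Distance 3: (row=1, col=1), (row=2, col=2), (row=4, col=2), (row=5, col=1)
  Distance 4: (row=0, col=1), (row=1, col=2), (row=2, col=3), (row=4, col=3), (row=5, col=2)
  Distance 5: (row=0, col=2), (row=2, col=4), (row=3, col=3), (row=4, col=4), (row=5, col=3), (row=6, col=2)
  Distance 6: (row=0, col=3), (row=1, col=4), (row=4, col=5), (row=5, col=4), (row=6, col=3)
  Distance 7: (row=1, col=5), (row=3, col=5), (row=4, col=6), (row=5, col=5), (row=6, col=4)
  Distance 8: (row=0, col=5), (row=1, col=6)
  Distance 9: (row=0, col=6), (row=2, col=6)
Total reachable: 34 (grid has 36 open cells total)

Answer: Reachable cells: 34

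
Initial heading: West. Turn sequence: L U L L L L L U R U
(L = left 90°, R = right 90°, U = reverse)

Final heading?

Start: West
  L (left (90° counter-clockwise)) -> South
  U (U-turn (180°)) -> North
  L (left (90° counter-clockwise)) -> West
  L (left (90° counter-clockwise)) -> South
  L (left (90° counter-clockwise)) -> East
  L (left (90° counter-clockwise)) -> North
  L (left (90° counter-clockwise)) -> West
  U (U-turn (180°)) -> East
  R (right (90° clockwise)) -> South
  U (U-turn (180°)) -> North
Final: North

Answer: Final heading: North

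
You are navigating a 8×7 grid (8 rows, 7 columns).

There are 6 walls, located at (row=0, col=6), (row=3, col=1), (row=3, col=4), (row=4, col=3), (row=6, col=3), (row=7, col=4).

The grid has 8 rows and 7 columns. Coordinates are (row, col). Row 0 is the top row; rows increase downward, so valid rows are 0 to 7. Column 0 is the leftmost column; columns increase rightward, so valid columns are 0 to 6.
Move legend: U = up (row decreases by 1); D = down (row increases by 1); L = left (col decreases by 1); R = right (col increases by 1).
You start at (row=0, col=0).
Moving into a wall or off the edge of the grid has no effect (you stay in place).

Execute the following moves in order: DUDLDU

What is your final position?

Answer: Final position: (row=1, col=0)

Derivation:
Start: (row=0, col=0)
  D (down): (row=0, col=0) -> (row=1, col=0)
  U (up): (row=1, col=0) -> (row=0, col=0)
  D (down): (row=0, col=0) -> (row=1, col=0)
  L (left): blocked, stay at (row=1, col=0)
  D (down): (row=1, col=0) -> (row=2, col=0)
  U (up): (row=2, col=0) -> (row=1, col=0)
Final: (row=1, col=0)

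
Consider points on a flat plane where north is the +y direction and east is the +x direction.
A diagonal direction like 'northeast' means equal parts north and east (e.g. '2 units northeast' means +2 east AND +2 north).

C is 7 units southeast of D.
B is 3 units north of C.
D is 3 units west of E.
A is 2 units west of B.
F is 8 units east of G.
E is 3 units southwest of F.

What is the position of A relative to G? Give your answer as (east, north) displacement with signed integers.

Answer: A is at (east=7, north=-7) relative to G.

Derivation:
Place G at the origin (east=0, north=0).
  F is 8 units east of G: delta (east=+8, north=+0); F at (east=8, north=0).
  E is 3 units southwest of F: delta (east=-3, north=-3); E at (east=5, north=-3).
  D is 3 units west of E: delta (east=-3, north=+0); D at (east=2, north=-3).
  C is 7 units southeast of D: delta (east=+7, north=-7); C at (east=9, north=-10).
  B is 3 units north of C: delta (east=+0, north=+3); B at (east=9, north=-7).
  A is 2 units west of B: delta (east=-2, north=+0); A at (east=7, north=-7).
Therefore A relative to G: (east=7, north=-7).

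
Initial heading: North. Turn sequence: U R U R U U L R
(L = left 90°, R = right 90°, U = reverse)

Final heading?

Answer: Final heading: South

Derivation:
Start: North
  U (U-turn (180°)) -> South
  R (right (90° clockwise)) -> West
  U (U-turn (180°)) -> East
  R (right (90° clockwise)) -> South
  U (U-turn (180°)) -> North
  U (U-turn (180°)) -> South
  L (left (90° counter-clockwise)) -> East
  R (right (90° clockwise)) -> South
Final: South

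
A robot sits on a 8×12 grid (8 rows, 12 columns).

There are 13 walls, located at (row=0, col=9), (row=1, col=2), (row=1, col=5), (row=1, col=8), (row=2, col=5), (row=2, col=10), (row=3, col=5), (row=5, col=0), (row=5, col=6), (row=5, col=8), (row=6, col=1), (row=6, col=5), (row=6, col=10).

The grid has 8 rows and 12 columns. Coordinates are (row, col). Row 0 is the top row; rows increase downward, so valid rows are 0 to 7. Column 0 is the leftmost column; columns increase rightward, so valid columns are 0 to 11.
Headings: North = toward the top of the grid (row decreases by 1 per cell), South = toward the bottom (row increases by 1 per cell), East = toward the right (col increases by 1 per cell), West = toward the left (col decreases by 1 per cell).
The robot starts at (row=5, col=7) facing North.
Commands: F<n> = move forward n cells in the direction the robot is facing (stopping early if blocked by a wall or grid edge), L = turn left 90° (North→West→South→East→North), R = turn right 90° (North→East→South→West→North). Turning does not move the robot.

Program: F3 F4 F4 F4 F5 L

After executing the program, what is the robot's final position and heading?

Answer: Final position: (row=0, col=7), facing West

Derivation:
Start: (row=5, col=7), facing North
  F3: move forward 3, now at (row=2, col=7)
  F4: move forward 2/4 (blocked), now at (row=0, col=7)
  F4: move forward 0/4 (blocked), now at (row=0, col=7)
  F4: move forward 0/4 (blocked), now at (row=0, col=7)
  F5: move forward 0/5 (blocked), now at (row=0, col=7)
  L: turn left, now facing West
Final: (row=0, col=7), facing West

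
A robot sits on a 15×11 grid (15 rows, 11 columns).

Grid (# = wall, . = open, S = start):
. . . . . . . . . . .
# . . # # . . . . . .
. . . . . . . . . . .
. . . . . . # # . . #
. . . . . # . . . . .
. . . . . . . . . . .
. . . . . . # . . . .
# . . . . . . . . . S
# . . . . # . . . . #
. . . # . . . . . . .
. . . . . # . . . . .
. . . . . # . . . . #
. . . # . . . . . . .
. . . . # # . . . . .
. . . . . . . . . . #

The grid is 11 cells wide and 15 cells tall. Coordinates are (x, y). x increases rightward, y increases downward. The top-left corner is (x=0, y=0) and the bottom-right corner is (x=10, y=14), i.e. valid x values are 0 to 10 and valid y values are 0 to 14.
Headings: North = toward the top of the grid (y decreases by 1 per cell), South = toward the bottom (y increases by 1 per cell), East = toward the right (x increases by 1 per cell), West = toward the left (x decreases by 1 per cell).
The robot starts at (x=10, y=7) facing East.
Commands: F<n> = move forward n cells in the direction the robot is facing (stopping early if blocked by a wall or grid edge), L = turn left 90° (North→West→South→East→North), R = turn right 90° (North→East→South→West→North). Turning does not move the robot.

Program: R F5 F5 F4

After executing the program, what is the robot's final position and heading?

Start: (x=10, y=7), facing East
  R: turn right, now facing South
  F5: move forward 0/5 (blocked), now at (x=10, y=7)
  F5: move forward 0/5 (blocked), now at (x=10, y=7)
  F4: move forward 0/4 (blocked), now at (x=10, y=7)
Final: (x=10, y=7), facing South

Answer: Final position: (x=10, y=7), facing South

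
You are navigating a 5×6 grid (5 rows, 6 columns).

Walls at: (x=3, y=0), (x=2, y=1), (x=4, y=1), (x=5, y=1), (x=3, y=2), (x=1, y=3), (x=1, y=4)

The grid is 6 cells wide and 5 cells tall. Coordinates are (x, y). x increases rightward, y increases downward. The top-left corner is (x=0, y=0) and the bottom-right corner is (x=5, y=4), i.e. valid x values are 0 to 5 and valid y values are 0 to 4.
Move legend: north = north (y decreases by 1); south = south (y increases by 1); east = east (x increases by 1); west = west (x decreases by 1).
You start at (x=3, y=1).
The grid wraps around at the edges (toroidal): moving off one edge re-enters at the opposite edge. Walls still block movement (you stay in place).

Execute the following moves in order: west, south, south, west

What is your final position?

Answer: Final position: (x=3, y=1)

Derivation:
Start: (x=3, y=1)
  west (west): blocked, stay at (x=3, y=1)
  south (south): blocked, stay at (x=3, y=1)
  south (south): blocked, stay at (x=3, y=1)
  west (west): blocked, stay at (x=3, y=1)
Final: (x=3, y=1)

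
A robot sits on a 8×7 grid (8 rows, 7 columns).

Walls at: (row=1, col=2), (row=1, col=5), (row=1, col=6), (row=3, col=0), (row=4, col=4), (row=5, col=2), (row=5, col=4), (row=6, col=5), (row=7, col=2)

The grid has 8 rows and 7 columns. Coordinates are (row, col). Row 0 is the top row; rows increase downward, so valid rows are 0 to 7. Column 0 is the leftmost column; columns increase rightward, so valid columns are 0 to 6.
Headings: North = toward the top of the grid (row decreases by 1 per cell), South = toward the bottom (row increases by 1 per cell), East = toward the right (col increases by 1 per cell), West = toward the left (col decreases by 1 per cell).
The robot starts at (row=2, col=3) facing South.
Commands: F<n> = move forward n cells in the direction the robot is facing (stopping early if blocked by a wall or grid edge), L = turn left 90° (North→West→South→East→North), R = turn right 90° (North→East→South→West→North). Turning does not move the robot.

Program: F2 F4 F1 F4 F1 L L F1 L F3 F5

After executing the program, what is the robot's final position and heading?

Answer: Final position: (row=6, col=0), facing West

Derivation:
Start: (row=2, col=3), facing South
  F2: move forward 2, now at (row=4, col=3)
  F4: move forward 3/4 (blocked), now at (row=7, col=3)
  F1: move forward 0/1 (blocked), now at (row=7, col=3)
  F4: move forward 0/4 (blocked), now at (row=7, col=3)
  F1: move forward 0/1 (blocked), now at (row=7, col=3)
  L: turn left, now facing East
  L: turn left, now facing North
  F1: move forward 1, now at (row=6, col=3)
  L: turn left, now facing West
  F3: move forward 3, now at (row=6, col=0)
  F5: move forward 0/5 (blocked), now at (row=6, col=0)
Final: (row=6, col=0), facing West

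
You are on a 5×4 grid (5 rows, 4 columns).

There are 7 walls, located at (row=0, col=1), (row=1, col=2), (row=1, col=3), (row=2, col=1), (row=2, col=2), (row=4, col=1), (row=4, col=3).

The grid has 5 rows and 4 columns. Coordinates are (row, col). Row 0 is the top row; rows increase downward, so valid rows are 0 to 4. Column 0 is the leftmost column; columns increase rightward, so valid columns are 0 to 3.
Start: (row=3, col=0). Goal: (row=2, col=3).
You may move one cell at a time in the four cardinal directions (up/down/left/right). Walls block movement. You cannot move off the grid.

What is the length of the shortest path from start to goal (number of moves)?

BFS from (row=3, col=0) until reaching (row=2, col=3):
  Distance 0: (row=3, col=0)
  Distance 1: (row=2, col=0), (row=3, col=1), (row=4, col=0)
  Distance 2: (row=1, col=0), (row=3, col=2)
  Distance 3: (row=0, col=0), (row=1, col=1), (row=3, col=3), (row=4, col=2)
  Distance 4: (row=2, col=3)  <- goal reached here
One shortest path (4 moves): (row=3, col=0) -> (row=3, col=1) -> (row=3, col=2) -> (row=3, col=3) -> (row=2, col=3)

Answer: Shortest path length: 4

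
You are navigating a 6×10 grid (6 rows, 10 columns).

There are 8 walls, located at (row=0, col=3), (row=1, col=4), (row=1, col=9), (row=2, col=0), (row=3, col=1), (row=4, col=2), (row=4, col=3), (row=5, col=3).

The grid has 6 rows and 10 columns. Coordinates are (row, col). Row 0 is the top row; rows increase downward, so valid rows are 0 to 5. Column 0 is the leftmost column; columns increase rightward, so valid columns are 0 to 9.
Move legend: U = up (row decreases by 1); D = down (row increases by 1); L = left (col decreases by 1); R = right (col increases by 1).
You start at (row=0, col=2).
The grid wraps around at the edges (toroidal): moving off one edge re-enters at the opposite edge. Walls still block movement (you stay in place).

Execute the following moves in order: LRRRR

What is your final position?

Answer: Final position: (row=0, col=2)

Derivation:
Start: (row=0, col=2)
  L (left): (row=0, col=2) -> (row=0, col=1)
  R (right): (row=0, col=1) -> (row=0, col=2)
  [×3]R (right): blocked, stay at (row=0, col=2)
Final: (row=0, col=2)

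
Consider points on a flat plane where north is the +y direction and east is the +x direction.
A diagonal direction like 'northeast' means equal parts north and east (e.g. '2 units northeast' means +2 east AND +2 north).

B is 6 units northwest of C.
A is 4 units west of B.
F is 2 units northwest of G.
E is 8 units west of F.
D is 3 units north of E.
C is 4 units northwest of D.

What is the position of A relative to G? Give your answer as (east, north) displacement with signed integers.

Place G at the origin (east=0, north=0).
  F is 2 units northwest of G: delta (east=-2, north=+2); F at (east=-2, north=2).
  E is 8 units west of F: delta (east=-8, north=+0); E at (east=-10, north=2).
  D is 3 units north of E: delta (east=+0, north=+3); D at (east=-10, north=5).
  C is 4 units northwest of D: delta (east=-4, north=+4); C at (east=-14, north=9).
  B is 6 units northwest of C: delta (east=-6, north=+6); B at (east=-20, north=15).
  A is 4 units west of B: delta (east=-4, north=+0); A at (east=-24, north=15).
Therefore A relative to G: (east=-24, north=15).

Answer: A is at (east=-24, north=15) relative to G.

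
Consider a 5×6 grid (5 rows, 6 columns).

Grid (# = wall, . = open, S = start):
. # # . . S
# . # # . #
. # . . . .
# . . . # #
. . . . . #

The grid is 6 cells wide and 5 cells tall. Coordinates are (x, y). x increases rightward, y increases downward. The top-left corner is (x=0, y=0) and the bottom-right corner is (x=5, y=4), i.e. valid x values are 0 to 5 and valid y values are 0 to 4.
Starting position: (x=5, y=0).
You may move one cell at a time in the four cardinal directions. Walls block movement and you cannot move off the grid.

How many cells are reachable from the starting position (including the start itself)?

BFS flood-fill from (x=5, y=0):
  Distance 0: (x=5, y=0)
  Distance 1: (x=4, y=0)
  Distance 2: (x=3, y=0), (x=4, y=1)
  Distance 3: (x=4, y=2)
  Distance 4: (x=3, y=2), (x=5, y=2)
  Distance 5: (x=2, y=2), (x=3, y=3)
  Distance 6: (x=2, y=3), (x=3, y=4)
  Distance 7: (x=1, y=3), (x=2, y=4), (x=4, y=4)
  Distance 8: (x=1, y=4)
  Distance 9: (x=0, y=4)
Total reachable: 16 (grid has 19 open cells total)

Answer: Reachable cells: 16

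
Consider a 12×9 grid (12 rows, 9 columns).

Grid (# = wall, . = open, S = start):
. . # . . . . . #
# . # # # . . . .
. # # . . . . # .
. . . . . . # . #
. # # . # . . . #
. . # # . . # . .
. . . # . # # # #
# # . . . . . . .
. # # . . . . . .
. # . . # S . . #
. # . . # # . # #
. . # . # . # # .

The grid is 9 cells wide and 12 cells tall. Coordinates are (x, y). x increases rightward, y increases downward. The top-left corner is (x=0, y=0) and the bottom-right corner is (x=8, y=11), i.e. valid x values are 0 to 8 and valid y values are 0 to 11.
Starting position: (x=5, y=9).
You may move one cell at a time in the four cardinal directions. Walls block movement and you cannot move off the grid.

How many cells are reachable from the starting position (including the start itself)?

Answer: Reachable cells: 59

Derivation:
BFS flood-fill from (x=5, y=9):
  Distance 0: (x=5, y=9)
  Distance 1: (x=5, y=8), (x=6, y=9)
  Distance 2: (x=5, y=7), (x=4, y=8), (x=6, y=8), (x=7, y=9), (x=6, y=10)
  Distance 3: (x=4, y=7), (x=6, y=7), (x=3, y=8), (x=7, y=8)
  Distance 4: (x=4, y=6), (x=3, y=7), (x=7, y=7), (x=8, y=8), (x=3, y=9)
  Distance 5: (x=4, y=5), (x=2, y=7), (x=8, y=7), (x=2, y=9), (x=3, y=10)
  Distance 6: (x=5, y=5), (x=2, y=6), (x=2, y=10), (x=3, y=11)
  Distance 7: (x=5, y=4), (x=1, y=6)
  Distance 8: (x=5, y=3), (x=6, y=4), (x=1, y=5), (x=0, y=6)
  Distance 9: (x=5, y=2), (x=4, y=3), (x=7, y=4), (x=0, y=5)
  Distance 10: (x=5, y=1), (x=4, y=2), (x=6, y=2), (x=3, y=3), (x=7, y=3), (x=0, y=4), (x=7, y=5)
  Distance 11: (x=5, y=0), (x=6, y=1), (x=3, y=2), (x=0, y=3), (x=2, y=3), (x=3, y=4), (x=8, y=5)
  Distance 12: (x=4, y=0), (x=6, y=0), (x=7, y=1), (x=0, y=2), (x=1, y=3)
  Distance 13: (x=3, y=0), (x=7, y=0), (x=8, y=1)
  Distance 14: (x=8, y=2)
Total reachable: 59 (grid has 69 open cells total)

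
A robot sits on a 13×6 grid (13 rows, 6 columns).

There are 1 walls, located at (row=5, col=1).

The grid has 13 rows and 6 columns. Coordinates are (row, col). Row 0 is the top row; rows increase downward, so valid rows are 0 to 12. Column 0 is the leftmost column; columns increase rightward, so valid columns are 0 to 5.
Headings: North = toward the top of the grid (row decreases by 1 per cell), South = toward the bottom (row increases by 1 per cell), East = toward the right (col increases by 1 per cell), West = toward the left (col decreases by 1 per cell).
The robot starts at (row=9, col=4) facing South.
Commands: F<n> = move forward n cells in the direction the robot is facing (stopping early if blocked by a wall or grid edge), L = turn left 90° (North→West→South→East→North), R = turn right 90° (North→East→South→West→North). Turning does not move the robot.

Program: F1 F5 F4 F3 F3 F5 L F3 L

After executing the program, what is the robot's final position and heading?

Start: (row=9, col=4), facing South
  F1: move forward 1, now at (row=10, col=4)
  F5: move forward 2/5 (blocked), now at (row=12, col=4)
  F4: move forward 0/4 (blocked), now at (row=12, col=4)
  F3: move forward 0/3 (blocked), now at (row=12, col=4)
  F3: move forward 0/3 (blocked), now at (row=12, col=4)
  F5: move forward 0/5 (blocked), now at (row=12, col=4)
  L: turn left, now facing East
  F3: move forward 1/3 (blocked), now at (row=12, col=5)
  L: turn left, now facing North
Final: (row=12, col=5), facing North

Answer: Final position: (row=12, col=5), facing North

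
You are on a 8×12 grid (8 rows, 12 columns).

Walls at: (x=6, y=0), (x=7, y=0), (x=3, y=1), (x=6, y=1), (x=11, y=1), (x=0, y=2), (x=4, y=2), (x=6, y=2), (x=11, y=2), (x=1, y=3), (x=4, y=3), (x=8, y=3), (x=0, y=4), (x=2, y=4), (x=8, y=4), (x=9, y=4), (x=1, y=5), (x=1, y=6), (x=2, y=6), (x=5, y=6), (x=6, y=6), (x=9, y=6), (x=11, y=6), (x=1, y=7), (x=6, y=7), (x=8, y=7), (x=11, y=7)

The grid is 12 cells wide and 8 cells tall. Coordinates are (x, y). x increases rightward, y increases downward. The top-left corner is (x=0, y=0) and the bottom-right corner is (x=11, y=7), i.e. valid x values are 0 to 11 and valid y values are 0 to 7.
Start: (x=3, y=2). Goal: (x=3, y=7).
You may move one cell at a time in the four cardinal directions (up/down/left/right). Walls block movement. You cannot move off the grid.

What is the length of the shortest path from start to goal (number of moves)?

Answer: Shortest path length: 5

Derivation:
BFS from (x=3, y=2) until reaching (x=3, y=7):
  Distance 0: (x=3, y=2)
  Distance 1: (x=2, y=2), (x=3, y=3)
  Distance 2: (x=2, y=1), (x=1, y=2), (x=2, y=3), (x=3, y=4)
  Distance 3: (x=2, y=0), (x=1, y=1), (x=4, y=4), (x=3, y=5)
  Distance 4: (x=1, y=0), (x=3, y=0), (x=0, y=1), (x=5, y=4), (x=2, y=5), (x=4, y=5), (x=3, y=6)
  Distance 5: (x=0, y=0), (x=4, y=0), (x=5, y=3), (x=6, y=4), (x=5, y=5), (x=4, y=6), (x=3, y=7)  <- goal reached here
One shortest path (5 moves): (x=3, y=2) -> (x=3, y=3) -> (x=3, y=4) -> (x=3, y=5) -> (x=3, y=6) -> (x=3, y=7)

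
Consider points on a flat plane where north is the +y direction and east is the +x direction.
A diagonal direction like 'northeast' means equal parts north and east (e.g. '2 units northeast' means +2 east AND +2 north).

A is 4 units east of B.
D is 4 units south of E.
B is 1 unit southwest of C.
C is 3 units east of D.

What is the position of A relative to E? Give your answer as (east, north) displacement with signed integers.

Place E at the origin (east=0, north=0).
  D is 4 units south of E: delta (east=+0, north=-4); D at (east=0, north=-4).
  C is 3 units east of D: delta (east=+3, north=+0); C at (east=3, north=-4).
  B is 1 unit southwest of C: delta (east=-1, north=-1); B at (east=2, north=-5).
  A is 4 units east of B: delta (east=+4, north=+0); A at (east=6, north=-5).
Therefore A relative to E: (east=6, north=-5).

Answer: A is at (east=6, north=-5) relative to E.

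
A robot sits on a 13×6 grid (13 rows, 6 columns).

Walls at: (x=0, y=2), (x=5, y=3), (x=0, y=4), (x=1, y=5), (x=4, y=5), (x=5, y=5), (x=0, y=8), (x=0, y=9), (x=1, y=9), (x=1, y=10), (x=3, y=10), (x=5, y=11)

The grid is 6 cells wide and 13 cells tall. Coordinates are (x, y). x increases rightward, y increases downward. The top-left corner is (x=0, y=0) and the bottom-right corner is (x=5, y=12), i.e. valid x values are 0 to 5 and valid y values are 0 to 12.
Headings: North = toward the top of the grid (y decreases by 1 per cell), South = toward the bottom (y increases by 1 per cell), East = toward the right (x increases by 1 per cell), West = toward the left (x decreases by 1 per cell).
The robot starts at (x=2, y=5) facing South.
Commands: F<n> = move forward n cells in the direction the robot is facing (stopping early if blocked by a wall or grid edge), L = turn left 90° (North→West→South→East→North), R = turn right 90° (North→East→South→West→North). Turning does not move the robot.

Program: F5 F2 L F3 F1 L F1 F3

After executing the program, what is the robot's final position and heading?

Answer: Final position: (x=5, y=12), facing North

Derivation:
Start: (x=2, y=5), facing South
  F5: move forward 5, now at (x=2, y=10)
  F2: move forward 2, now at (x=2, y=12)
  L: turn left, now facing East
  F3: move forward 3, now at (x=5, y=12)
  F1: move forward 0/1 (blocked), now at (x=5, y=12)
  L: turn left, now facing North
  F1: move forward 0/1 (blocked), now at (x=5, y=12)
  F3: move forward 0/3 (blocked), now at (x=5, y=12)
Final: (x=5, y=12), facing North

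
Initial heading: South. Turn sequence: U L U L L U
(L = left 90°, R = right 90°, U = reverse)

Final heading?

Start: South
  U (U-turn (180°)) -> North
  L (left (90° counter-clockwise)) -> West
  U (U-turn (180°)) -> East
  L (left (90° counter-clockwise)) -> North
  L (left (90° counter-clockwise)) -> West
  U (U-turn (180°)) -> East
Final: East

Answer: Final heading: East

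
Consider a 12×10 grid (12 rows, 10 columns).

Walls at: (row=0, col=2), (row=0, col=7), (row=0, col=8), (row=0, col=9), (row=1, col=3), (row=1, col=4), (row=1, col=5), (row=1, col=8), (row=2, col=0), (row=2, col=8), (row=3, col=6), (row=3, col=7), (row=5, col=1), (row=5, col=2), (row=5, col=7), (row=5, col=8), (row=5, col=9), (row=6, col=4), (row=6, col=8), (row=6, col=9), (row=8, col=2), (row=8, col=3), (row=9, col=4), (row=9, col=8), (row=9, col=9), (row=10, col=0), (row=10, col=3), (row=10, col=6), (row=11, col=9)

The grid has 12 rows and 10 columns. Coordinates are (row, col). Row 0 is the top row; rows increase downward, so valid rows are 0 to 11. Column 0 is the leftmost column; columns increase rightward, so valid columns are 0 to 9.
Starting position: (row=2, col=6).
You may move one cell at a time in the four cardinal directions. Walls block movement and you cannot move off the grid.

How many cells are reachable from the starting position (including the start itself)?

Answer: Reachable cells: 91

Derivation:
BFS flood-fill from (row=2, col=6):
  Distance 0: (row=2, col=6)
  Distance 1: (row=1, col=6), (row=2, col=5), (row=2, col=7)
  Distance 2: (row=0, col=6), (row=1, col=7), (row=2, col=4), (row=3, col=5)
  Distance 3: (row=0, col=5), (row=2, col=3), (row=3, col=4), (row=4, col=5)
  Distance 4: (row=0, col=4), (row=2, col=2), (row=3, col=3), (row=4, col=4), (row=4, col=6), (row=5, col=5)
  Distance 5: (row=0, col=3), (row=1, col=2), (row=2, col=1), (row=3, col=2), (row=4, col=3), (row=4, col=7), (row=5, col=4), (row=5, col=6), (row=6, col=5)
  Distance 6: (row=1, col=1), (row=3, col=1), (row=4, col=2), (row=4, col=8), (row=5, col=3), (row=6, col=6), (row=7, col=5)
  Distance 7: (row=0, col=1), (row=1, col=0), (row=3, col=0), (row=3, col=8), (row=4, col=1), (row=4, col=9), (row=6, col=3), (row=6, col=7), (row=7, col=4), (row=7, col=6), (row=8, col=5)
  Distance 8: (row=0, col=0), (row=3, col=9), (row=4, col=0), (row=6, col=2), (row=7, col=3), (row=7, col=7), (row=8, col=4), (row=8, col=6), (row=9, col=5)
  Distance 9: (row=2, col=9), (row=5, col=0), (row=6, col=1), (row=7, col=2), (row=7, col=8), (row=8, col=7), (row=9, col=6), (row=10, col=5)
  Distance 10: (row=1, col=9), (row=6, col=0), (row=7, col=1), (row=7, col=9), (row=8, col=8), (row=9, col=7), (row=10, col=4), (row=11, col=5)
  Distance 11: (row=7, col=0), (row=8, col=1), (row=8, col=9), (row=10, col=7), (row=11, col=4), (row=11, col=6)
  Distance 12: (row=8, col=0), (row=9, col=1), (row=10, col=8), (row=11, col=3), (row=11, col=7)
  Distance 13: (row=9, col=0), (row=9, col=2), (row=10, col=1), (row=10, col=9), (row=11, col=2), (row=11, col=8)
  Distance 14: (row=9, col=3), (row=10, col=2), (row=11, col=1)
  Distance 15: (row=11, col=0)
Total reachable: 91 (grid has 91 open cells total)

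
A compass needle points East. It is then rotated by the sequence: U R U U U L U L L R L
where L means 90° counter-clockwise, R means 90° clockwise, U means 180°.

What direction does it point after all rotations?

Start: East
  U (U-turn (180°)) -> West
  R (right (90° clockwise)) -> North
  U (U-turn (180°)) -> South
  U (U-turn (180°)) -> North
  U (U-turn (180°)) -> South
  L (left (90° counter-clockwise)) -> East
  U (U-turn (180°)) -> West
  L (left (90° counter-clockwise)) -> South
  L (left (90° counter-clockwise)) -> East
  R (right (90° clockwise)) -> South
  L (left (90° counter-clockwise)) -> East
Final: East

Answer: Final heading: East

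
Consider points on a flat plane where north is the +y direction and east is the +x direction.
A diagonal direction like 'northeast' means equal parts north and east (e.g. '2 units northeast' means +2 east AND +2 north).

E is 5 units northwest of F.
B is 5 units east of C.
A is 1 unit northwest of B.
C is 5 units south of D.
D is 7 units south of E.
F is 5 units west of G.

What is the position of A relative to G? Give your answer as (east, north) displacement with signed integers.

Place G at the origin (east=0, north=0).
  F is 5 units west of G: delta (east=-5, north=+0); F at (east=-5, north=0).
  E is 5 units northwest of F: delta (east=-5, north=+5); E at (east=-10, north=5).
  D is 7 units south of E: delta (east=+0, north=-7); D at (east=-10, north=-2).
  C is 5 units south of D: delta (east=+0, north=-5); C at (east=-10, north=-7).
  B is 5 units east of C: delta (east=+5, north=+0); B at (east=-5, north=-7).
  A is 1 unit northwest of B: delta (east=-1, north=+1); A at (east=-6, north=-6).
Therefore A relative to G: (east=-6, north=-6).

Answer: A is at (east=-6, north=-6) relative to G.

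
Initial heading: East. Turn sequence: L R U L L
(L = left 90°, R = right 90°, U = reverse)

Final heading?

Start: East
  L (left (90° counter-clockwise)) -> North
  R (right (90° clockwise)) -> East
  U (U-turn (180°)) -> West
  L (left (90° counter-clockwise)) -> South
  L (left (90° counter-clockwise)) -> East
Final: East

Answer: Final heading: East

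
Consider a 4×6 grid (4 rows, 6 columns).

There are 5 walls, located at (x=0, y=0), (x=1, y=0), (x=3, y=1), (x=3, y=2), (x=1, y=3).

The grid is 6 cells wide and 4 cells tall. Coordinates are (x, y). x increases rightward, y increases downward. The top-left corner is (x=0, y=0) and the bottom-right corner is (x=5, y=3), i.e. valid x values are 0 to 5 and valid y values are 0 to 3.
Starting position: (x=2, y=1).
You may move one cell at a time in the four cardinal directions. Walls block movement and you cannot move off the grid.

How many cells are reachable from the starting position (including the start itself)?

Answer: Reachable cells: 19

Derivation:
BFS flood-fill from (x=2, y=1):
  Distance 0: (x=2, y=1)
  Distance 1: (x=2, y=0), (x=1, y=1), (x=2, y=2)
  Distance 2: (x=3, y=0), (x=0, y=1), (x=1, y=2), (x=2, y=3)
  Distance 3: (x=4, y=0), (x=0, y=2), (x=3, y=3)
  Distance 4: (x=5, y=0), (x=4, y=1), (x=0, y=3), (x=4, y=3)
  Distance 5: (x=5, y=1), (x=4, y=2), (x=5, y=3)
  Distance 6: (x=5, y=2)
Total reachable: 19 (grid has 19 open cells total)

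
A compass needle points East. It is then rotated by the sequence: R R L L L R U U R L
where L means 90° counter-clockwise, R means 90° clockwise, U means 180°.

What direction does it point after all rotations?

Start: East
  R (right (90° clockwise)) -> South
  R (right (90° clockwise)) -> West
  L (left (90° counter-clockwise)) -> South
  L (left (90° counter-clockwise)) -> East
  L (left (90° counter-clockwise)) -> North
  R (right (90° clockwise)) -> East
  U (U-turn (180°)) -> West
  U (U-turn (180°)) -> East
  R (right (90° clockwise)) -> South
  L (left (90° counter-clockwise)) -> East
Final: East

Answer: Final heading: East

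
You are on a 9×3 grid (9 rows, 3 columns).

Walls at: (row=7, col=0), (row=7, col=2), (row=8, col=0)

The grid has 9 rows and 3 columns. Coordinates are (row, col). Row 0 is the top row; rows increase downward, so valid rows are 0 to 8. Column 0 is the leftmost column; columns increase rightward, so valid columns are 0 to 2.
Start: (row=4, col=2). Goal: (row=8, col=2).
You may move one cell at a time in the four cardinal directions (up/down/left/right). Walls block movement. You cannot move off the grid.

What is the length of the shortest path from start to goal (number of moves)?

BFS from (row=4, col=2) until reaching (row=8, col=2):
  Distance 0: (row=4, col=2)
  Distance 1: (row=3, col=2), (row=4, col=1), (row=5, col=2)
  Distance 2: (row=2, col=2), (row=3, col=1), (row=4, col=0), (row=5, col=1), (row=6, col=2)
  Distance 3: (row=1, col=2), (row=2, col=1), (row=3, col=0), (row=5, col=0), (row=6, col=1)
  Distance 4: (row=0, col=2), (row=1, col=1), (row=2, col=0), (row=6, col=0), (row=7, col=1)
  Distance 5: (row=0, col=1), (row=1, col=0), (row=8, col=1)
  Distance 6: (row=0, col=0), (row=8, col=2)  <- goal reached here
One shortest path (6 moves): (row=4, col=2) -> (row=4, col=1) -> (row=5, col=1) -> (row=6, col=1) -> (row=7, col=1) -> (row=8, col=1) -> (row=8, col=2)

Answer: Shortest path length: 6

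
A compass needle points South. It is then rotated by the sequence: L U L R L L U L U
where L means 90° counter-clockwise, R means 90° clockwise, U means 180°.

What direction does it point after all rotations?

Answer: Final heading: North

Derivation:
Start: South
  L (left (90° counter-clockwise)) -> East
  U (U-turn (180°)) -> West
  L (left (90° counter-clockwise)) -> South
  R (right (90° clockwise)) -> West
  L (left (90° counter-clockwise)) -> South
  L (left (90° counter-clockwise)) -> East
  U (U-turn (180°)) -> West
  L (left (90° counter-clockwise)) -> South
  U (U-turn (180°)) -> North
Final: North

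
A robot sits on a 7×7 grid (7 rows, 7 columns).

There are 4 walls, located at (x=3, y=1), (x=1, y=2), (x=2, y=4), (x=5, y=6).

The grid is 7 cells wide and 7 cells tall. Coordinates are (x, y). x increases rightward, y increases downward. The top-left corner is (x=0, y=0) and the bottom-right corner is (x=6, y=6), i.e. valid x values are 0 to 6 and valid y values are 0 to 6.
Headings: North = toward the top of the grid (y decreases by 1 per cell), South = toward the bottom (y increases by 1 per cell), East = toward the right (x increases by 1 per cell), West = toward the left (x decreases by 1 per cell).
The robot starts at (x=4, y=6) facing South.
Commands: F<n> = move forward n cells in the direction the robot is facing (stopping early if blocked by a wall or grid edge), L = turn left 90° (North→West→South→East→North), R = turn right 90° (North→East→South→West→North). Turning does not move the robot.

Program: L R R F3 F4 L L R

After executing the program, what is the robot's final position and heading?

Start: (x=4, y=6), facing South
  L: turn left, now facing East
  R: turn right, now facing South
  R: turn right, now facing West
  F3: move forward 3, now at (x=1, y=6)
  F4: move forward 1/4 (blocked), now at (x=0, y=6)
  L: turn left, now facing South
  L: turn left, now facing East
  R: turn right, now facing South
Final: (x=0, y=6), facing South

Answer: Final position: (x=0, y=6), facing South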